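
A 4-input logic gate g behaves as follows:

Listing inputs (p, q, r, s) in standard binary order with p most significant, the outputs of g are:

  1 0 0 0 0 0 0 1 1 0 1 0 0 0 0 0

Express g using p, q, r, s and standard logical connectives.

g=1 on 4 inputs: (0,0,0,0), (0,1,1,1), (1,0,0,0), (1,0,1,0). Reading each as a conjunction of literals (¬p·¬q·¬r·¬s, ¬p·q·r·s, p·¬q·¬r·¬s, p·¬q·r·¬s) and taking the OR gives the canonical DNF.

g(p, q, r, s) = (((((not p and not q) and not r) and not s) or (((not p and q) and r) and s)) or (((p and not q) and not r) and not s)) or (((p and not q) and r) and not s)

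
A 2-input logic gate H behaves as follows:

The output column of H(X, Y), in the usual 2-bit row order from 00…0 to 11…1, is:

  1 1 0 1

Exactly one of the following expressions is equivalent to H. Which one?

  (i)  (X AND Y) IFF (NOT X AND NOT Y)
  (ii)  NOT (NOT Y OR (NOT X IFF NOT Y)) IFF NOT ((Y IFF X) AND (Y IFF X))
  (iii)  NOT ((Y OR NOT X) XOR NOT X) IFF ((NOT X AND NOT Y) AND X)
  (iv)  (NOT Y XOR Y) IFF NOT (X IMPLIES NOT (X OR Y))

ii

(i) fails at (0,0): the formula yields 0, H is 1.
(iii) fails at (0,0): the formula yields 0, H is 1.
(iv) fails at (0,0): the formula yields 0, H is 1.
Only (ii) survives; checking it on all 4 rows confirms it matches H.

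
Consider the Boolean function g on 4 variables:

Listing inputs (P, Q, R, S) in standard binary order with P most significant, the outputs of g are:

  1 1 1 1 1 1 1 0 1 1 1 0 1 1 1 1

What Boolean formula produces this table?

g(P, Q, R, S) = NOT ((((NOT P AND Q) AND R) AND S) OR (((P AND NOT Q) AND R) AND S))

There are just 2 zero rows: (0,1,1,1), (1,0,1,1). Their minterms are ¬P·Q·R·S, P·¬Q·R·S; the OR of those covers precisely the 0-outputs, and negating it yields g.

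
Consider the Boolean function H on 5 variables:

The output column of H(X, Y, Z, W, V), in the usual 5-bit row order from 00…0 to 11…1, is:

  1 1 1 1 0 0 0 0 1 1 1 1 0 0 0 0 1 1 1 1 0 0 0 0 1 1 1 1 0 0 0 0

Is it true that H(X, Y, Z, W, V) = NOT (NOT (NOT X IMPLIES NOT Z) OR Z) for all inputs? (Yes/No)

Test each input against both H and the formula:
  X=0, Y=0, Z=0, W=0, V=0: formula gives 1, H = 1 ✓
  X=0, Y=0, Z=0, W=0, V=1: formula gives 1, H = 1 ✓
  X=0, Y=0, Z=0, W=1, V=0: formula gives 1, H = 1 ✓
  X=0, Y=0, Z=0, W=1, V=1: formula gives 1, H = 1 ✓
  …and likewise for the remaining 28 rows.
All 32 rows match — the expression computes H exactly.

Yes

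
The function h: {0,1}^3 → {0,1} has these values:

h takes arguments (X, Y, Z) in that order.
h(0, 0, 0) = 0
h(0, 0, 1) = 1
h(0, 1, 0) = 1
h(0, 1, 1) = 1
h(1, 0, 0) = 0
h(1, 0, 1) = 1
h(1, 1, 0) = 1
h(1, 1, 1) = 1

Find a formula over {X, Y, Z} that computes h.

There are just 2 zero rows: (0,0,0), (1,0,0). Their minterms are ¬X·¬Y·¬Z, X·¬Y·¬Z; the OR of those covers precisely the 0-outputs, and negating it yields h.

h(X, Y, Z) = ¬(((¬X ∧ ¬Y) ∧ ¬Z) ∨ ((X ∧ ¬Y) ∧ ¬Z))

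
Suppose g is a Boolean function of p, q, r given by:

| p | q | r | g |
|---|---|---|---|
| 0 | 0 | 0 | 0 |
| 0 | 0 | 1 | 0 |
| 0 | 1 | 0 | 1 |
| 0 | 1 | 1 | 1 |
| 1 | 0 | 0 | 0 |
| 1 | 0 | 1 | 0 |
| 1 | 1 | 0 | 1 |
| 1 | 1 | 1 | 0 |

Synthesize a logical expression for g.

Collect the rows where g=1 — (0,1,0), (0,1,1), (1,1,0) — and write one minterm per row: ¬p·q·¬r, ¬p·q·r, p·q·¬r. Their union (logical OR) reproduces the table exactly.

g(p, q, r) = (((NOT p AND q) AND NOT r) OR ((NOT p AND q) AND r)) OR ((p AND q) AND NOT r)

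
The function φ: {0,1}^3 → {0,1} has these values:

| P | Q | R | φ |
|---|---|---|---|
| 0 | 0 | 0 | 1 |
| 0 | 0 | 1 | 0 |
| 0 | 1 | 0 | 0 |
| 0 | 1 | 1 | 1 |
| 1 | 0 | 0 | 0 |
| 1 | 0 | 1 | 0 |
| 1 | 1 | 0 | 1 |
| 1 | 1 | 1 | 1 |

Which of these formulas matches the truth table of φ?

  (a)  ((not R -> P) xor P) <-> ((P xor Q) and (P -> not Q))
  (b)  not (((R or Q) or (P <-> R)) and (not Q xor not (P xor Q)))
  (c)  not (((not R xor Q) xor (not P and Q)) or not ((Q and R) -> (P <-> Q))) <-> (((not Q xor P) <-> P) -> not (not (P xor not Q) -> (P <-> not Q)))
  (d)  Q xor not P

a

(b) fails at (0,0,1): the formula yields 1, φ is 0.
(c) fails at (0,0,0): the formula yields 0, φ is 1.
(d) fails at (0,0,1): the formula yields 1, φ is 0.
Only (a) survives; checking it on all 8 rows confirms it matches φ.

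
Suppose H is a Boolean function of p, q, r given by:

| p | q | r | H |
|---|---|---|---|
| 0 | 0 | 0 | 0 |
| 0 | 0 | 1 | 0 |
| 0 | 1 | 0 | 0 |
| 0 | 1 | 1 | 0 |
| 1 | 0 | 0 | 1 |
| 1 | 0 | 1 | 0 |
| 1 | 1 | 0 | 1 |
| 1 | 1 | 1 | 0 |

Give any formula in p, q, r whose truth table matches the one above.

H(p, q, r) = ((p & ~q) & ~r) | ((p & q) & ~r)

Collect the rows where H=1 — (1,0,0), (1,1,0) — and write one minterm per row: p·¬q·¬r, p·q·¬r. Their union (logical OR) reproduces the table exactly.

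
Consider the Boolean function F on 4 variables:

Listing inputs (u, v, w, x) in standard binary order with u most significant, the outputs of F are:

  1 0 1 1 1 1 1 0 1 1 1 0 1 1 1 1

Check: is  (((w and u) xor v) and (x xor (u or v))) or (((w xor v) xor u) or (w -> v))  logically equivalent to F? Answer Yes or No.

No

Test each input against both F and the formula:
  u=0, v=0, w=0, x=0: formula gives 1, F = 1 ✓
  u=0, v=0, w=0, x=1: formula gives 1, but F = 0 ✗
Since they disagree at (0,0,0,1), the expression is not a correct formula for F.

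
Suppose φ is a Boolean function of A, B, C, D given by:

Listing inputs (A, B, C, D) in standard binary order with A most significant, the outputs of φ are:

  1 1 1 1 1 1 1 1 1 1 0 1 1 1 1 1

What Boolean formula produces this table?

φ(A, B, C, D) = not (((A and not B) and C) and not D)

Only row (1,0,1,0) gives 0. So φ is 1 everywhere except there — the complement of the minterm A·¬B·C·¬D.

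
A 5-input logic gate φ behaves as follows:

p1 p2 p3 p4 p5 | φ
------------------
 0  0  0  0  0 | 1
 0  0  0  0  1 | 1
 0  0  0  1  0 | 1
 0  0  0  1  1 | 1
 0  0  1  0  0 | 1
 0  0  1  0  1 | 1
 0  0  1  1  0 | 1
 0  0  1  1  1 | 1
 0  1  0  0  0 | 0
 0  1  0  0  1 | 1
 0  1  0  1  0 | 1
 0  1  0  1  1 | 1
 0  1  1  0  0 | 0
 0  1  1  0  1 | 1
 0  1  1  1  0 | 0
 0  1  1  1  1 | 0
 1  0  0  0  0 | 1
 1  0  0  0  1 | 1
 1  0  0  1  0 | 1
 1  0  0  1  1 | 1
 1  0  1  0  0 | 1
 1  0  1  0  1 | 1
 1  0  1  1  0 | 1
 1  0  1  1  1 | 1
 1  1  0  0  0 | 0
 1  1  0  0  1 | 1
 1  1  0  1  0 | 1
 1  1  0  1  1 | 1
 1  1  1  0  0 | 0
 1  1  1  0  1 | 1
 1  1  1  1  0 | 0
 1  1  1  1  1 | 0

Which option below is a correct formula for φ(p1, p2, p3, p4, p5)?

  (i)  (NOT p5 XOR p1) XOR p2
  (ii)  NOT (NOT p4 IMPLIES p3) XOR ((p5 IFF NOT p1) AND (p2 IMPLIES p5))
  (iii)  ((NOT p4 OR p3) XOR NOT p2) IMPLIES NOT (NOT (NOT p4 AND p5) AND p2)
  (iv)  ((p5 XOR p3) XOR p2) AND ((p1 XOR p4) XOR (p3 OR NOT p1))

(i): at (0,0,0,0,1) it gives 0, but φ = 1 — eliminated.
(ii): at (0,0,0,0,1) it gives 0, but φ = 1 — eliminated.
(iv): at (0,0,0,0,0) it gives 0, but φ = 1 — eliminated.
That leaves (iii). Evaluating it on every row reproduces the table of φ exactly.

iii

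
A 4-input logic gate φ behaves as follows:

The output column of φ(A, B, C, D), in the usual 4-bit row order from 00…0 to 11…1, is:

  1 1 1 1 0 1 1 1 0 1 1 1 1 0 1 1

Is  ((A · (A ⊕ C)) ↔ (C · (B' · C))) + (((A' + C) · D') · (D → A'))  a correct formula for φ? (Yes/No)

No

Check the formula against φ row by row:
  A=0, B=0, C=0, D=0: formula gives 1, φ = 1 ✓
  A=0, B=0, C=0, D=1: formula gives 1, φ = 1 ✓
  A=0, B=0, C=1, D=0: formula gives 1, φ = 1 ✓
  A=0, B=0, C=1, D=1: formula gives 0, but φ = 1 ✗
Since they disagree at (0,0,1,1), the expression is not a correct formula for φ.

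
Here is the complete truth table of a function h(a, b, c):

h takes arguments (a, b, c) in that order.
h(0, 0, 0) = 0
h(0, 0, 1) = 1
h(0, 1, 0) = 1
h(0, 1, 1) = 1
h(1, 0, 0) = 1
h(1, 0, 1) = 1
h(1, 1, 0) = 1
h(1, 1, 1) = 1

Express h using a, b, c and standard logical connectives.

The output is 1 whenever at least one input is 1 — the OR of all inputs.

h(a, b, c) = (a ∨ b) ∨ c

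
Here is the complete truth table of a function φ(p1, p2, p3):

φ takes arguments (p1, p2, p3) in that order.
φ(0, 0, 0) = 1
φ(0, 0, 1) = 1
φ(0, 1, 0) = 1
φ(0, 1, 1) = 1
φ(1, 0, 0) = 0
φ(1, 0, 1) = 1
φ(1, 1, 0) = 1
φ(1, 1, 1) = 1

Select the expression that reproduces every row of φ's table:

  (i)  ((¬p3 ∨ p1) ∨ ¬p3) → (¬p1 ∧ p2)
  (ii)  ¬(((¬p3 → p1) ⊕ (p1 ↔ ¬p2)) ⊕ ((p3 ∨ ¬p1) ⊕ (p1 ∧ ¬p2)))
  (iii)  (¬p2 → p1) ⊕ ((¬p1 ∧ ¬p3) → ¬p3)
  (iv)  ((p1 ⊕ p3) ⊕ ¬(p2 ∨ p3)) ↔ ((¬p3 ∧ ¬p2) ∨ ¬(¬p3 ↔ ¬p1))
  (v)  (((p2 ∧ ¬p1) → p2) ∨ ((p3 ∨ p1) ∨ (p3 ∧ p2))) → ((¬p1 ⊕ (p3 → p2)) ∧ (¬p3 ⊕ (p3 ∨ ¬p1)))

(i) disagrees with φ on (0,0,0) (formula → 0, table → 1); rule it out.
(ii) disagrees with φ on (0,0,0) (formula → 0, table → 1); rule it out.
(iii) disagrees with φ on (0,1,0) (formula → 0, table → 1); rule it out.
(v) disagrees with φ on (0,0,0) (formula → 0, table → 1); rule it out.
(iv) is the remaining candidate, and it agrees with φ on all 8 inputs.

iv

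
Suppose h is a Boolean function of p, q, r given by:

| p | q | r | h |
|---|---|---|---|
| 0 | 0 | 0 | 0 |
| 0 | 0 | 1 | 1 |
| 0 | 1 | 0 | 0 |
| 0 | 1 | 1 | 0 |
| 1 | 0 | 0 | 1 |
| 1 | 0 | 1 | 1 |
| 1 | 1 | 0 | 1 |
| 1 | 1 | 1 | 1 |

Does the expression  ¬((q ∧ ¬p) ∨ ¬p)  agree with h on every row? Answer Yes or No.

Test each input against both h and the formula:
  p=0, q=0, r=0: formula gives 0, h = 0 ✓
  p=0, q=0, r=1: formula gives 0, but h = 1 ✗
A single disagreement suffices: at (0,0,1) they differ, so the formula does not compute h.

No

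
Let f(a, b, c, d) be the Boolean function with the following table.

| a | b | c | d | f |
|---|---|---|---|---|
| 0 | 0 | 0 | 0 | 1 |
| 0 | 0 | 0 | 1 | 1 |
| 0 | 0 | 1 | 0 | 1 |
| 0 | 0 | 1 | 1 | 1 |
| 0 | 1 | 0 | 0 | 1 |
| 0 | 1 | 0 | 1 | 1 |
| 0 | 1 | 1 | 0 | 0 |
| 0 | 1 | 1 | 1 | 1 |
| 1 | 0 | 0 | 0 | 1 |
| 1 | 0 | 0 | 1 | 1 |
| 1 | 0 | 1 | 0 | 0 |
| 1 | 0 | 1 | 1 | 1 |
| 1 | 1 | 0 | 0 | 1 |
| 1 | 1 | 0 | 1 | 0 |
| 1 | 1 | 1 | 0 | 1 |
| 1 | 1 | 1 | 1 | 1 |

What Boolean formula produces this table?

f(a, b, c, d) = (((((a' · b) · c) · d') + (((a · b') · c) · d')) + (((a · b) · c') · d))'

The 0-rows are (0,1,1,0), (1,0,1,0), (1,1,0,1). Take each as a conjunction (¬a·b·c·¬d, a·¬b·c·¬d, a·b·¬c·d), form their disjunction, and complement — that gives a formula that is 1 everywhere f is.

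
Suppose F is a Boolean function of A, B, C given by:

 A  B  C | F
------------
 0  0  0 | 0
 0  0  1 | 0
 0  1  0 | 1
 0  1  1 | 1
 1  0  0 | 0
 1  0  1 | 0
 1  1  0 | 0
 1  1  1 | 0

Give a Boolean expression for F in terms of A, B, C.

F=1 on 2 inputs: (0,1,0), (0,1,1). Reading each as a conjunction of literals (¬A·B·¬C, ¬A·B·C) and taking the OR gives the canonical DNF.

F(A, B, C) = ((NOT A AND B) AND NOT C) OR ((NOT A AND B) AND C)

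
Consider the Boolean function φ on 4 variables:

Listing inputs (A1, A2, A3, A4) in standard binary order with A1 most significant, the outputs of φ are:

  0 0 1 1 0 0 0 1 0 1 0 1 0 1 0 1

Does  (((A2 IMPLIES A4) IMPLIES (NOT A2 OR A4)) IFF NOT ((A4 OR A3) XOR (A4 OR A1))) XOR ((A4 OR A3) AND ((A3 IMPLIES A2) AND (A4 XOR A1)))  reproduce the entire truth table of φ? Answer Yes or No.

No

Test each input against both φ and the formula:
  A1=0, A2=0, A3=0, A4=0: formula gives 1, but φ = 0 ✗
Since they disagree at (0,0,0,0), the expression is not a correct formula for φ.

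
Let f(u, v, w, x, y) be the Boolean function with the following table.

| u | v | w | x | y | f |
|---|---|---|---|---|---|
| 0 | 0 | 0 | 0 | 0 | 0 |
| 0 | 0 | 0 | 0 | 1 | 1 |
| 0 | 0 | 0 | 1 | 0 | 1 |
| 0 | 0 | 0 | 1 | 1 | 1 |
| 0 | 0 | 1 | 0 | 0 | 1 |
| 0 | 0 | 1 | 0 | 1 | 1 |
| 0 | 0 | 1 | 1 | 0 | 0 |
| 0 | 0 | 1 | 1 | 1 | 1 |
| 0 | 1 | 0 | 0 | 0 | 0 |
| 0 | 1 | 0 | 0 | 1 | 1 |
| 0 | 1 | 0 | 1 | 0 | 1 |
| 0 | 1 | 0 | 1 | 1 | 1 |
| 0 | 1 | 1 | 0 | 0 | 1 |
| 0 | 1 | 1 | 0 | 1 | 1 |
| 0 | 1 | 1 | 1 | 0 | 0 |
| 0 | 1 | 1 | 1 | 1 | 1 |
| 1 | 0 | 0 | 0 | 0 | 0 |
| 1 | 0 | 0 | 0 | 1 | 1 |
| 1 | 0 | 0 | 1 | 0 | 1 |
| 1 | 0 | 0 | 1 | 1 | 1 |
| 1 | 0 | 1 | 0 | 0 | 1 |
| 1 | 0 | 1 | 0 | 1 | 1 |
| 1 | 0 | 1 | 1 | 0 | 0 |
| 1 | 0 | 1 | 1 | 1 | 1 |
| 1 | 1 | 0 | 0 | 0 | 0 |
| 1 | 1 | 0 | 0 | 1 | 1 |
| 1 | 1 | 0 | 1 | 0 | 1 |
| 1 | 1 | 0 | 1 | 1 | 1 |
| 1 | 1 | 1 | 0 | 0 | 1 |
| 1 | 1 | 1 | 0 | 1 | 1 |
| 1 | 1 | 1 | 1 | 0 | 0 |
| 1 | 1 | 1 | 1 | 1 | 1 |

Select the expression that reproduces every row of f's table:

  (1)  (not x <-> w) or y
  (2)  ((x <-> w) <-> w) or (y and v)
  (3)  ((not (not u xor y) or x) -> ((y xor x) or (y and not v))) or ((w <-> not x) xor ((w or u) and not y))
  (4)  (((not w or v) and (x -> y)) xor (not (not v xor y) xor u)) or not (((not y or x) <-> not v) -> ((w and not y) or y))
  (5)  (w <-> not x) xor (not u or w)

1

(2) fails at (0,0,0,0,1): the formula yields 0, f is 1.
(3) fails at (0,0,0,0,0): the formula yields 1, f is 0.
(4) fails at (0,0,0,0,0): the formula yields 1, f is 0.
(5) fails at (0,0,0,0,0): the formula yields 1, f is 0.
(1) is the remaining candidate, and it agrees with f on all 32 inputs.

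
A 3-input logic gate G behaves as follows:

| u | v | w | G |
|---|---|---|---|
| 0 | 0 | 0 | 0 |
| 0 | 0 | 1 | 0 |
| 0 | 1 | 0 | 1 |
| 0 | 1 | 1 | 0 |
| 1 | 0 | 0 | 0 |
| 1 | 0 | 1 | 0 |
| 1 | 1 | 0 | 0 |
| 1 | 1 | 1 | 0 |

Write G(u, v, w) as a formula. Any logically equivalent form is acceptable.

Only row (0,1,0) gives 1. That row's minterm ¬u·v·¬w is G directly.

G(u, v, w) = (u' · v) · w'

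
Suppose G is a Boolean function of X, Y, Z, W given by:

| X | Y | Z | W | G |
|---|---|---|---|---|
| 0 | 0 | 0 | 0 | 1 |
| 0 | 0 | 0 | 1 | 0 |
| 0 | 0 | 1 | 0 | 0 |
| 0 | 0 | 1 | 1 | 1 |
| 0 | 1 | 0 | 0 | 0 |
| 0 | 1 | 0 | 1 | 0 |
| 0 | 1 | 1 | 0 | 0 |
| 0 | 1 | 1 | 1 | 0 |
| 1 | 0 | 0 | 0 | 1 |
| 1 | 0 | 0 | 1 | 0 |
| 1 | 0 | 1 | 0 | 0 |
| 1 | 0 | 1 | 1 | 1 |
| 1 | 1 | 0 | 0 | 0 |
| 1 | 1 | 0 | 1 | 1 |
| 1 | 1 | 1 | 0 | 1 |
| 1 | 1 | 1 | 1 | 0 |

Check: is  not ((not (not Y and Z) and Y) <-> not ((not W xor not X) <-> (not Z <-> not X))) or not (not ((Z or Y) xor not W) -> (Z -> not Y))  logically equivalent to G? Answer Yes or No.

No

Check the formula against G row by row:
  X=0, Y=0, Z=0, W=0: formula gives 1, G = 1 ✓
  X=0, Y=0, Z=0, W=1: formula gives 0, G = 0 ✓
  X=0, Y=0, Z=1, W=0: formula gives 0, G = 0 ✓
  X=0, Y=0, Z=1, W=1: formula gives 1, G = 1 ✓
  …
  X=0, Y=1, Z=0, W=1: formula gives 1, but G = 0 ✗
Since they disagree at (0,1,0,1), the expression is not a correct formula for G.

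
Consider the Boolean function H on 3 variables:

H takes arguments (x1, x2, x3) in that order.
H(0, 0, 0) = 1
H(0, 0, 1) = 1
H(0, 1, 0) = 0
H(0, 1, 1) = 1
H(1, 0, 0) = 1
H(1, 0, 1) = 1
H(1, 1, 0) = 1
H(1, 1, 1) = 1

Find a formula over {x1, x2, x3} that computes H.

Only row (0,1,0) gives 0. So H is 1 everywhere except there — the complement of the minterm ¬x1·x2·¬x3.

H(x1, x2, x3) = ¬((¬x1 ∧ x2) ∧ ¬x3)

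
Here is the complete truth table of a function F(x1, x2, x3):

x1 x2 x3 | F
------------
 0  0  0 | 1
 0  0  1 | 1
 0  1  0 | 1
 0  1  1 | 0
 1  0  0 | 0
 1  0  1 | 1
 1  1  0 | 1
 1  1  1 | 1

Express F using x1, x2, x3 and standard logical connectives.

F is 0 on only 2 rows — (0,1,1), (1,0,0). Writing each as a minterm (¬x1·x2·x3, x1·¬x2·¬x3) and OR-ing them characterizes exactly where F=0, so F is the negation of that disjunction.

F(x1, x2, x3) = (((x1' · x2) · x3) + ((x1 · x2') · x3'))'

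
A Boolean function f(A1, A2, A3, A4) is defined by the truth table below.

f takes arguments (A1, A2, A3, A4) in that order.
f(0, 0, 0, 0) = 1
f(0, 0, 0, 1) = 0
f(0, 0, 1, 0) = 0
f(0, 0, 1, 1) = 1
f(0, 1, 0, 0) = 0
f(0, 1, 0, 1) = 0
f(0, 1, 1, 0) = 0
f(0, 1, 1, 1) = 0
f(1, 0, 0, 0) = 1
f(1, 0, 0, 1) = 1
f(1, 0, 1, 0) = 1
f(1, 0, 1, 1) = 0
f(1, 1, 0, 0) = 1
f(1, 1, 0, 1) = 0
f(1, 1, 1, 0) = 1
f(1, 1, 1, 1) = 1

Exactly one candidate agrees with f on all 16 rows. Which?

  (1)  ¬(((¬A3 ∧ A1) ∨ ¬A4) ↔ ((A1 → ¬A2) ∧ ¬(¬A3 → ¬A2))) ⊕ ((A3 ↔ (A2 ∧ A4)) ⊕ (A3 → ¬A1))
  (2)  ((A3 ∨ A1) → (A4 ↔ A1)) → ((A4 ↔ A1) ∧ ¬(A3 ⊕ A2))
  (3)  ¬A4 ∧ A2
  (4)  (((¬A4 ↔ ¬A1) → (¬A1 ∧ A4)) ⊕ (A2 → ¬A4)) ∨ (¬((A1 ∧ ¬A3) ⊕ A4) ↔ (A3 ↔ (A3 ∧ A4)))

(2) disagrees with f on (0,1,1,0) (formula → 1, table → 0); rule it out.
(3) disagrees with f on (0,0,0,0) (formula → 0, table → 1); rule it out.
(4) disagrees with f on (0,0,1,0) (formula → 1, table → 0); rule it out.
Only (1) survives; checking it on all 16 rows confirms it matches f.

1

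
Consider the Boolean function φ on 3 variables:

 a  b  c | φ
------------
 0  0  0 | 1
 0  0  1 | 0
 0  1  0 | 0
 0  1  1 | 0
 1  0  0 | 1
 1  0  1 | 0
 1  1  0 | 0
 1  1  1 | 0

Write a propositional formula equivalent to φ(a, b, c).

φ(a, b, c) = ((¬a ∧ ¬b) ∧ ¬c) ∨ ((a ∧ ¬b) ∧ ¬c)

The 1-rows are (0,0,0), (1,0,0). Each contributes one minterm — ¬a·¬b·¬c; a·¬b·¬c — and their disjunction is a sum-of-products form of φ.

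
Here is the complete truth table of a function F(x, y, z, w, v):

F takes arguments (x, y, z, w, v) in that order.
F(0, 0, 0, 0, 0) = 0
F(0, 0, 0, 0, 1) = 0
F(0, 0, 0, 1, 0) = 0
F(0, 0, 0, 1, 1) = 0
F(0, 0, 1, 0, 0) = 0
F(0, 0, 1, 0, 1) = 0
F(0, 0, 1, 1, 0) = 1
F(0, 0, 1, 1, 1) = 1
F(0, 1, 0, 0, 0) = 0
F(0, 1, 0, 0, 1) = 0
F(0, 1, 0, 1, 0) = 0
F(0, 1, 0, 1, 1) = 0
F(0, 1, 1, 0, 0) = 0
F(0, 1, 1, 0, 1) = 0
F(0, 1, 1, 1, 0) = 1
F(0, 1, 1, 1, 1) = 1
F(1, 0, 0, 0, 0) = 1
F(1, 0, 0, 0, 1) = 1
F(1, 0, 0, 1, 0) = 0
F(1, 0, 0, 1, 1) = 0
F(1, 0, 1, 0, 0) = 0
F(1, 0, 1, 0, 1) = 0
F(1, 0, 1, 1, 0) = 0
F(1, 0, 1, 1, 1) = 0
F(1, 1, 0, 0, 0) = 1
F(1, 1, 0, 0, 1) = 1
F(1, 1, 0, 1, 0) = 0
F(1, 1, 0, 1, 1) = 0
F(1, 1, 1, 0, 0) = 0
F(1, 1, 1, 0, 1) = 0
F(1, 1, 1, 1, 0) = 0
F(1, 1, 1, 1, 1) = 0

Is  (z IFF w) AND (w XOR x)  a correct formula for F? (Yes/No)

Test each input against both F and the formula:
  x=0, y=0, z=0, w=0, v=0: formula gives 0, F = 0 ✓
  x=0, y=0, z=0, w=0, v=1: formula gives 0, F = 0 ✓
  x=0, y=0, z=0, w=1, v=0: formula gives 0, F = 0 ✓
  x=0, y=0, z=0, w=1, v=1: formula gives 0, F = 0 ✓
  … (the remaining 28 rows also agree.)
No disagreement on any input; they are logically equivalent.

Yes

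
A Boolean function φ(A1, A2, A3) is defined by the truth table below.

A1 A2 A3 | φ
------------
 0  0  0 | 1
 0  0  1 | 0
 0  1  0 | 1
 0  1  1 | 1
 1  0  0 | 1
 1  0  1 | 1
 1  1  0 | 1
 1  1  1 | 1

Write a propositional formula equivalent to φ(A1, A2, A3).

φ(A1, A2, A3) = not ((not A1 and not A2) and A3)

Only row (0,0,1) gives 0. So φ is 1 everywhere except there — the complement of the minterm ¬A1·¬A2·A3.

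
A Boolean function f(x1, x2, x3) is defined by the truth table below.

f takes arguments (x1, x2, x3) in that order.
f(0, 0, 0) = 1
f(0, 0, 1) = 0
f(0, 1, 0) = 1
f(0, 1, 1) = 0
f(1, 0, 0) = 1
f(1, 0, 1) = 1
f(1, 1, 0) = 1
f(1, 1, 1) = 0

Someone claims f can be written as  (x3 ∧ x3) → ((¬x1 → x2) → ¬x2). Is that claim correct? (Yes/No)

Test each input against both f and the formula:
  x1=0, x2=0, x3=0: formula gives 1, f = 1 ✓
  x1=0, x2=0, x3=1: formula gives 1, but f = 0 ✗
Row (0,0,1) is a counterexample, so the formula is not equivalent to f.

No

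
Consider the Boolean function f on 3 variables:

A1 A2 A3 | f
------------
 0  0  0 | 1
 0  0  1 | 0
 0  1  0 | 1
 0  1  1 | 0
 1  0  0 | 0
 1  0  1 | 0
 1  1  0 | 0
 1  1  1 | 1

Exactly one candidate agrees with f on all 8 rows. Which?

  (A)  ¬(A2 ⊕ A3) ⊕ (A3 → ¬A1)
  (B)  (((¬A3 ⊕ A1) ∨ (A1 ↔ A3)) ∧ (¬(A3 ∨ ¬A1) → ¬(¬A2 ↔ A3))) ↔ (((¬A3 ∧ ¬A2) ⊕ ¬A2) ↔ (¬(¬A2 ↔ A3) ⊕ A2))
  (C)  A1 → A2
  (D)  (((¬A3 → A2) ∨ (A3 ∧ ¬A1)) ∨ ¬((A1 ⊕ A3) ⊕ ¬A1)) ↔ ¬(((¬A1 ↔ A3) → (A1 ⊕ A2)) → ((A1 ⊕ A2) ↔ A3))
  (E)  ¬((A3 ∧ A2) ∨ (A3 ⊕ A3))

D

(A) disagrees with f on (0,0,0) (formula → 0, table → 1); rule it out.
(B) disagrees with f on (0,0,0) (formula → 0, table → 1); rule it out.
(C) disagrees with f on (0,0,1) (formula → 1, table → 0); rule it out.
(E) disagrees with f on (0,0,1) (formula → 1, table → 0); rule it out.
(D) is the remaining candidate, and it agrees with f on all 8 inputs.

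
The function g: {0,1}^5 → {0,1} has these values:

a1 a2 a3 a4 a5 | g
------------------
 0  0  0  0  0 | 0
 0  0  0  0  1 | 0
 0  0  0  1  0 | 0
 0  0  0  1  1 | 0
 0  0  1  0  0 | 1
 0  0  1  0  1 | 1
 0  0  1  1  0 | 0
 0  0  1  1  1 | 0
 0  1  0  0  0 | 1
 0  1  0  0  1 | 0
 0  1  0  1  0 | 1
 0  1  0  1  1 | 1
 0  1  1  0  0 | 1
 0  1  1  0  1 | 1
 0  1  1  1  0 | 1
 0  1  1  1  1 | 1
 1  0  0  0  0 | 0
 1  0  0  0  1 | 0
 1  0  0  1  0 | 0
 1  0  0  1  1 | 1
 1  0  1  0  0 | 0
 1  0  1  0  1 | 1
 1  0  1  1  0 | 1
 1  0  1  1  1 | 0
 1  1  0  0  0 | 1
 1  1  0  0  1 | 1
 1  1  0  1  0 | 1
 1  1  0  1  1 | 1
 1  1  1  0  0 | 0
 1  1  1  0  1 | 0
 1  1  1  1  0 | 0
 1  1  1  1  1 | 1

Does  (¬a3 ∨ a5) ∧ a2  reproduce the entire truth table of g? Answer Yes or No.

Check the formula against g row by row:
  a1=0, a2=0, a3=0, a4=0, a5=0: formula gives 0, g = 0 ✓
  a1=0, a2=0, a3=0, a4=0, a5=1: formula gives 0, g = 0 ✓
  a1=0, a2=0, a3=0, a4=1, a5=0: formula gives 0, g = 0 ✓
  a1=0, a2=0, a3=0, a4=1, a5=1: formula gives 0, g = 0 ✓
  a1=0, a2=0, a3=1, a4=0, a5=0: formula gives 0, but g = 1 ✗
A single disagreement suffices: at (0,0,1,0,0) they differ, so the formula does not compute g.

No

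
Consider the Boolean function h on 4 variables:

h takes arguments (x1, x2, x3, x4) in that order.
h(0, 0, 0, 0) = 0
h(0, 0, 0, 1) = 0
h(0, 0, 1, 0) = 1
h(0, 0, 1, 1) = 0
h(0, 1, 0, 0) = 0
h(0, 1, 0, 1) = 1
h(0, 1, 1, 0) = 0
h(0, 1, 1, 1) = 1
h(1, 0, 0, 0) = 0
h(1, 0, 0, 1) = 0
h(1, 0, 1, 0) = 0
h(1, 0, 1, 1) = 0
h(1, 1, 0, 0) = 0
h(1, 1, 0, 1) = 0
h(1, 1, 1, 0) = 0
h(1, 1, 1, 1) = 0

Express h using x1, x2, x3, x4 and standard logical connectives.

h(x1, x2, x3, x4) = ((((¬x1 ∧ ¬x2) ∧ x3) ∧ ¬x4) ∨ (((¬x1 ∧ x2) ∧ ¬x3) ∧ x4)) ∨ (((¬x1 ∧ x2) ∧ x3) ∧ x4)

Collect the rows where h=1 — (0,0,1,0), (0,1,0,1), (0,1,1,1) — and write one minterm per row: ¬x1·¬x2·x3·¬x4, ¬x1·x2·¬x3·x4, ¬x1·x2·x3·x4. Their union (logical OR) reproduces the table exactly.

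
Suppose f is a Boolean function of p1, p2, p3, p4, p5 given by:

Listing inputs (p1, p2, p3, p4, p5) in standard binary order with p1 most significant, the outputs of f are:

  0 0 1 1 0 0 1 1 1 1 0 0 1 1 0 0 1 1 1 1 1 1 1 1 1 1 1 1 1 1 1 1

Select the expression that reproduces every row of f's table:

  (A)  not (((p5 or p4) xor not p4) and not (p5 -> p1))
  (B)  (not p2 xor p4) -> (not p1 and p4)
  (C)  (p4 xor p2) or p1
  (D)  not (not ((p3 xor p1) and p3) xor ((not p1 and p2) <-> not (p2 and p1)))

C

(A) fails at (0,0,0,0,0): the formula yields 1, f is 0.
(B) fails at (0,1,0,1,0): the formula yields 1, f is 0.
(D) fails at (0,0,0,1,0): the formula yields 0, f is 1.
(C) is the remaining candidate, and it agrees with f on all 32 inputs.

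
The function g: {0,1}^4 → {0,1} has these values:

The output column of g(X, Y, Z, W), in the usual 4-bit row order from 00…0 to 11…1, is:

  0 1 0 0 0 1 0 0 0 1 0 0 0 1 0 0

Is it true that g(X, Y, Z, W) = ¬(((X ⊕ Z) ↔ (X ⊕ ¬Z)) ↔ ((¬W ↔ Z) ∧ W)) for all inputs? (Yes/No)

Check the formula against g row by row:
  X=0, Y=0, Z=0, W=0: formula gives 0, g = 0 ✓
  X=0, Y=0, Z=0, W=1: formula gives 1, g = 1 ✓
  X=0, Y=0, Z=1, W=0: formula gives 0, g = 0 ✓
  X=0, Y=0, Z=1, W=1: formula gives 0, g = 0 ✓
  …and likewise for the remaining 12 rows.
No disagreement on any input; they are logically equivalent.

Yes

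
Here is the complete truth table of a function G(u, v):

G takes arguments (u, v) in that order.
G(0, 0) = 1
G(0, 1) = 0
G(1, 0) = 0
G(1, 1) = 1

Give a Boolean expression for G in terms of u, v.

G(u, v) = not (u xor v)

The output is 1 exactly when an even number of inputs are 1 — the complement of 2-way XOR.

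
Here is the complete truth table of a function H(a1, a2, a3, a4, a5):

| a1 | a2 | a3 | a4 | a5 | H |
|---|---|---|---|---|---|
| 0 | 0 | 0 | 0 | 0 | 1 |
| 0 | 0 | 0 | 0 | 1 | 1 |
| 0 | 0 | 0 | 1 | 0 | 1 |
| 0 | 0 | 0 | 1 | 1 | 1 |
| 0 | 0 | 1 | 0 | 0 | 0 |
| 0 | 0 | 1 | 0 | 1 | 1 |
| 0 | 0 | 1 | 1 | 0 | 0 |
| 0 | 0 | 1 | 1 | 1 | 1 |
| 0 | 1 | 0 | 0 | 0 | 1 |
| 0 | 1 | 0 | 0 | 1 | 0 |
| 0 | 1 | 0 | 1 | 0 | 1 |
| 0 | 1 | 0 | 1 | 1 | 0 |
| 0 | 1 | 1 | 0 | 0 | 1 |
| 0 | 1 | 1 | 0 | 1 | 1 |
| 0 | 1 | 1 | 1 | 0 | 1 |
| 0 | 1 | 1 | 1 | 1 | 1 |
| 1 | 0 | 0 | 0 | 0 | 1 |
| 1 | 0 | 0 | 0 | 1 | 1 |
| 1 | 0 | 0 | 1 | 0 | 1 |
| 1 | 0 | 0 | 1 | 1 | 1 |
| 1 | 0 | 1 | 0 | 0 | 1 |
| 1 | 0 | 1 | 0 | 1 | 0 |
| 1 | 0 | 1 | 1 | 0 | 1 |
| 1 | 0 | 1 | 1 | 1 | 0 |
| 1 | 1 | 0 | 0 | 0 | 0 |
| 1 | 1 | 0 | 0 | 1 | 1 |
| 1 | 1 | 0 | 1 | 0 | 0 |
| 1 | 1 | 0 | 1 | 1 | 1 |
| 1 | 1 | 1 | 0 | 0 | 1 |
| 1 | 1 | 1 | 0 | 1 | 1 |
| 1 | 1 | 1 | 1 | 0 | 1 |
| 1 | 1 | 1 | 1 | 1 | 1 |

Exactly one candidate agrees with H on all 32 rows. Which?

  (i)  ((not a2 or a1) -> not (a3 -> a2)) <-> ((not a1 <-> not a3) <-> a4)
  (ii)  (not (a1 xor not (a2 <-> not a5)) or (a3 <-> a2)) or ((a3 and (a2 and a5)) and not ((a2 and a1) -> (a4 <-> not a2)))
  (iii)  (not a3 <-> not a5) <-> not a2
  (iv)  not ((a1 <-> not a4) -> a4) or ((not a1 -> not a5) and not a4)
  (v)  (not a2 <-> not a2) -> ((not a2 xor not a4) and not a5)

ii

(i) disagrees with H on (0,0,0,1,0) (formula → 0, table → 1); rule it out.
(iii) disagrees with H on (0,0,0,0,1) (formula → 0, table → 1); rule it out.
(iv) disagrees with H on (0,0,0,0,1) (formula → 0, table → 1); rule it out.
(v) disagrees with H on (0,0,0,0,0) (formula → 0, table → 1); rule it out.
That leaves (ii). Evaluating it on every row reproduces the table of H exactly.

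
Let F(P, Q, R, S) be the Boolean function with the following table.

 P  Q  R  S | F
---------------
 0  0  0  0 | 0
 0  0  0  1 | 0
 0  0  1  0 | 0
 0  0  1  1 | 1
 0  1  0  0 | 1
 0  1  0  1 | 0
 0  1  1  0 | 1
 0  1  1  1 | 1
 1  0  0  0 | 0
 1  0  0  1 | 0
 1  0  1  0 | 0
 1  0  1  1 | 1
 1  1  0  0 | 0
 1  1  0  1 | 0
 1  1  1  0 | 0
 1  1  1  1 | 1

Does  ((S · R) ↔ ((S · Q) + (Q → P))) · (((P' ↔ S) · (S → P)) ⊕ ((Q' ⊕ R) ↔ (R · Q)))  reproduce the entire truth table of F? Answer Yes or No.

Evaluate ((S · R) ↔ ((S · Q) + (Q → P))) · (((P' ↔ S) · (S → P)) ⊕ ((Q' ⊕ R) ↔ (R · Q))) on each row and compare to F:
  P=0, Q=0, R=0, S=0: formula gives 0, F = 0 ✓
  P=0, Q=0, R=0, S=1: formula gives 0, F = 0 ✓
  P=0, Q=0, R=1, S=0: formula gives 0, F = 0 ✓
  P=0, Q=0, R=1, S=1: formula gives 1, F = 1 ✓
  … (the remaining 12 rows also agree.)
No disagreement on any input; they are logically equivalent.

Yes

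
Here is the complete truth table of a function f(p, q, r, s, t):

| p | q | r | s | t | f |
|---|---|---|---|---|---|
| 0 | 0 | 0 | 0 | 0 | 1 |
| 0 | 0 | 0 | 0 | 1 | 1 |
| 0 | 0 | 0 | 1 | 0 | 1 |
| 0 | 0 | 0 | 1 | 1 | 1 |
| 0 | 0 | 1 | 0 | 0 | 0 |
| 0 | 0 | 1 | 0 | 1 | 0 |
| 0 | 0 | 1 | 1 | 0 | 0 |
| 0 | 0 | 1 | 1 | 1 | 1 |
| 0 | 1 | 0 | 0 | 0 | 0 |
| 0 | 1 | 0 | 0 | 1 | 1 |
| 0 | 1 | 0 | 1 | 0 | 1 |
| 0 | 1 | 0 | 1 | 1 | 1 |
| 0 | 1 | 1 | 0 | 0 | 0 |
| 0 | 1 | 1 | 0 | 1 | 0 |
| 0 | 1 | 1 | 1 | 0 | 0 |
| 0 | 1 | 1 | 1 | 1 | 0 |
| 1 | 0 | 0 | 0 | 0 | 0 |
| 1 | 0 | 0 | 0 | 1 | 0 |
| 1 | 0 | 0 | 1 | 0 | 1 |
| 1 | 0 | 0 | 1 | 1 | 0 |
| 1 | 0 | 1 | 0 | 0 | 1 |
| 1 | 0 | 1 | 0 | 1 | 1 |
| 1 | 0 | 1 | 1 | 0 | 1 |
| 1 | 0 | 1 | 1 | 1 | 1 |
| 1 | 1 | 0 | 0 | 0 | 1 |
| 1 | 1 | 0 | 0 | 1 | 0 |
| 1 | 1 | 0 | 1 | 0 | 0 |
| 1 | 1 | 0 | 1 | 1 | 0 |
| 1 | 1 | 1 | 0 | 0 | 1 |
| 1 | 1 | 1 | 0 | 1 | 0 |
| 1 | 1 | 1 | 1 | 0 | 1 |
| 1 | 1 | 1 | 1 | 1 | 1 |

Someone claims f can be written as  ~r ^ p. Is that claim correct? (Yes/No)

No

Check the formula against f row by row:
  p=0, q=0, r=0, s=0, t=0: formula gives 1, f = 1 ✓
  p=0, q=0, r=0, s=0, t=1: formula gives 1, f = 1 ✓
  p=0, q=0, r=0, s=1, t=0: formula gives 1, f = 1 ✓
  p=0, q=0, r=0, s=1, t=1: formula gives 1, f = 1 ✓
  …
  p=0, q=0, r=1, s=1, t=1: formula gives 0, but f = 1 ✗
Row (0,0,1,1,1) is a counterexample, so the formula is not equivalent to f.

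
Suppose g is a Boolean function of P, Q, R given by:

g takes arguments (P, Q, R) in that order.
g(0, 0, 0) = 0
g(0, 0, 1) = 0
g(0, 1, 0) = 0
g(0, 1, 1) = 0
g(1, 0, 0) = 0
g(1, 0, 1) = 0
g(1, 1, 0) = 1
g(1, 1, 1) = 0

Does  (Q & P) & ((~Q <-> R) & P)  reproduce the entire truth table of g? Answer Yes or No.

Evaluate (Q & P) & ((~Q <-> R) & P) on each row and compare to g:
  P=0, Q=0, R=0: formula gives 0, g = 0 ✓
  P=0, Q=0, R=1: formula gives 0, g = 0 ✓
  P=0, Q=1, R=0: formula gives 0, g = 0 ✓
  P=0, Q=1, R=1: formula gives 0, g = 0 ✓
  P=1, Q=0, R=0: formula gives 0, g = 0 ✓
  …and likewise for the remaining 3 rows.
No disagreement on any input; they are logically equivalent.

Yes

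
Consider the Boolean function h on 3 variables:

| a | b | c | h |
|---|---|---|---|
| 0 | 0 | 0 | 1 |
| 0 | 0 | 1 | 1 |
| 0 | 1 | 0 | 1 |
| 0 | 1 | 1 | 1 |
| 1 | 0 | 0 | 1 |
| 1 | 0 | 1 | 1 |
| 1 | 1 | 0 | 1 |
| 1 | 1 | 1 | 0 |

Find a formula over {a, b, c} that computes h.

Only row (1,1,1) gives 0. So h is 1 everywhere except there — the complement of the minterm a·b·c.

h(a, b, c) = ((a · b) · c)'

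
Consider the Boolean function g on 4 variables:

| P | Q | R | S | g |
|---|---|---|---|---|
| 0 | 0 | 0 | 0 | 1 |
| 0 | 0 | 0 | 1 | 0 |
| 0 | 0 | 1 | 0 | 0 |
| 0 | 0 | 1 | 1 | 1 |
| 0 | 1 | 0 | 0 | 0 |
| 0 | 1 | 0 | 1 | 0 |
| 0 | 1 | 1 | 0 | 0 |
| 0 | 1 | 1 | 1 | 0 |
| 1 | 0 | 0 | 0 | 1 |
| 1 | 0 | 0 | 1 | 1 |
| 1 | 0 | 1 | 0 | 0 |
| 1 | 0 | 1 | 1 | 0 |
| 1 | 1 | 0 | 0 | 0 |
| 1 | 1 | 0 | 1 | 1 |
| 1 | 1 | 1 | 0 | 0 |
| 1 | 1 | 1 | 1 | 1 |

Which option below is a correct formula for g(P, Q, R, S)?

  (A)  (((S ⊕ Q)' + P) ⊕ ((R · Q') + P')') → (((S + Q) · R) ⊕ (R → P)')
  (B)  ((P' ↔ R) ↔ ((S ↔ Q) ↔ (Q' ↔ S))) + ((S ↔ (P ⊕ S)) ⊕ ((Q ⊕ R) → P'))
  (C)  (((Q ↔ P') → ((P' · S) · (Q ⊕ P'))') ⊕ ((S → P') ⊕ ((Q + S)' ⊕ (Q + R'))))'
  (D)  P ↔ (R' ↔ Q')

(A): at (0,0,0,0) it gives 0, but g = 1 — eliminated.
(B): at (0,0,0,1) it gives 1, but g = 0 — eliminated.
(D): at (0,0,0,0) it gives 0, but g = 1 — eliminated.
Only (C) survives; checking it on all 16 rows confirms it matches g.

C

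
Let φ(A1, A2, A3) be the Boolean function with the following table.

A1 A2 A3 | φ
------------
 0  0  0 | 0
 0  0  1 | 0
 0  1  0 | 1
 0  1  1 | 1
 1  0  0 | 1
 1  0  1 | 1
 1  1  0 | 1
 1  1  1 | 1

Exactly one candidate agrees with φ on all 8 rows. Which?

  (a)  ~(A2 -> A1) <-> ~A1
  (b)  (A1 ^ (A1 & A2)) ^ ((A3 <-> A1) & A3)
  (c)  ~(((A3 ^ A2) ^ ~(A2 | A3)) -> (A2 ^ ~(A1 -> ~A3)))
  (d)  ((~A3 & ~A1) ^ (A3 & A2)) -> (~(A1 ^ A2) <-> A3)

a

(b): at (0,1,0) it gives 0, but φ = 1 — eliminated.
(c): at (0,0,0) it gives 1, but φ = 0 — eliminated.
(d): at (0,0,1) it gives 1, but φ = 0 — eliminated.
(a) is the remaining candidate, and it agrees with φ on all 8 inputs.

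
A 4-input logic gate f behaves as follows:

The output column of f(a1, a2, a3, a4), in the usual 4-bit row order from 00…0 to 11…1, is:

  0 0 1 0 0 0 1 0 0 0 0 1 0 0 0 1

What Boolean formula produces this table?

f=1 on 4 inputs: (0,0,1,0), (0,1,1,0), (1,0,1,1), (1,1,1,1). Reading each as a conjunction of literals (¬a1·¬a2·a3·¬a4, ¬a1·a2·a3·¬a4, a1·¬a2·a3·a4, a1·a2·a3·a4) and taking the OR gives the canonical DNF.

f(a1, a2, a3, a4) = (((((¬a1 ∧ ¬a2) ∧ a3) ∧ ¬a4) ∨ (((¬a1 ∧ a2) ∧ a3) ∧ ¬a4)) ∨ (((a1 ∧ ¬a2) ∧ a3) ∧ a4)) ∨ (((a1 ∧ a2) ∧ a3) ∧ a4)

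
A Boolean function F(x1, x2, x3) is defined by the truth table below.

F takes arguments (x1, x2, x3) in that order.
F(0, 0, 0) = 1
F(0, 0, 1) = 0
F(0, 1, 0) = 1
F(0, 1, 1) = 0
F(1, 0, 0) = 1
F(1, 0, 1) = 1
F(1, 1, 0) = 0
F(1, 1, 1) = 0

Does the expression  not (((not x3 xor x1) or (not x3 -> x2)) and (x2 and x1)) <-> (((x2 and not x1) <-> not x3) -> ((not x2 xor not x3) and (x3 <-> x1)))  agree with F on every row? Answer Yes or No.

Evaluate not (((not x3 xor x1) or (not x3 -> x2)) and (x2 and x1)) <-> (((x2 and not x1) <-> not x3) -> ((not x2 xor not x3) and (x3 <-> x1))) on each row and compare to F:
  x1=0, x2=0, x3=0: formula gives 1, F = 1 ✓
  x1=0, x2=0, x3=1: formula gives 0, F = 0 ✓
  x1=0, x2=1, x3=0: formula gives 1, F = 1 ✓
  x1=0, x2=1, x3=1: formula gives 1, but F = 0 ✗
Since they disagree at (0,1,1), the expression is not a correct formula for F.

No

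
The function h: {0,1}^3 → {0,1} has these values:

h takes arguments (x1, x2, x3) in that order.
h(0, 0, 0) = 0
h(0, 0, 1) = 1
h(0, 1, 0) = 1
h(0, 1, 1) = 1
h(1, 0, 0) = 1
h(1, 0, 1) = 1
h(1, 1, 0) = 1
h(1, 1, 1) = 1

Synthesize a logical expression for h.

h(x1, x2, x3) = (x1 | x2) | x3

The output is 1 whenever at least one input is 1 — the OR of all inputs.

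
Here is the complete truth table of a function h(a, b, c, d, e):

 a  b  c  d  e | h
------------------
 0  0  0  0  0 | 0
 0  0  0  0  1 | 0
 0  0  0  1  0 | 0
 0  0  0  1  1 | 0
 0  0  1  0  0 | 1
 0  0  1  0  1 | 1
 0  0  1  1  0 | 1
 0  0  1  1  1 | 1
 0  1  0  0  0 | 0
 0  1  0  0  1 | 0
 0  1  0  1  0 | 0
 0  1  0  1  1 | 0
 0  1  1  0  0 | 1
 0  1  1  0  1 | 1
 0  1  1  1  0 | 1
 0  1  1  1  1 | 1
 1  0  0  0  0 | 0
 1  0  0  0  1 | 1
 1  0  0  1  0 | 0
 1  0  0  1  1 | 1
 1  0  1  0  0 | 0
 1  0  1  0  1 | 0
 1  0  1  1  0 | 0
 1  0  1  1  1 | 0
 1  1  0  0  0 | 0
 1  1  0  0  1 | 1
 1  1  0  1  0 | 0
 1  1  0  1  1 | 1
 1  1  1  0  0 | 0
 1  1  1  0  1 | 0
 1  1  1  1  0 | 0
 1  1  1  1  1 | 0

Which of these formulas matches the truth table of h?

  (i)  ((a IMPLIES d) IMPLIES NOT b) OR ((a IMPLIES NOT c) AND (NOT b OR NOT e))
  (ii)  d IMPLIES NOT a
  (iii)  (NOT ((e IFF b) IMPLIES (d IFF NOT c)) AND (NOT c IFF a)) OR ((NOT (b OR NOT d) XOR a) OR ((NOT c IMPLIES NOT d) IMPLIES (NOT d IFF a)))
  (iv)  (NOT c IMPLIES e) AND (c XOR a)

iv

(i) disagrees with h on (0,0,0,0,0) (formula → 1, table → 0); rule it out.
(ii) disagrees with h on (0,0,0,0,0) (formula → 1, table → 0); rule it out.
(iii) disagrees with h on (0,0,0,1,0) (formula → 1, table → 0); rule it out.
Only (iv) survives; checking it on all 32 rows confirms it matches h.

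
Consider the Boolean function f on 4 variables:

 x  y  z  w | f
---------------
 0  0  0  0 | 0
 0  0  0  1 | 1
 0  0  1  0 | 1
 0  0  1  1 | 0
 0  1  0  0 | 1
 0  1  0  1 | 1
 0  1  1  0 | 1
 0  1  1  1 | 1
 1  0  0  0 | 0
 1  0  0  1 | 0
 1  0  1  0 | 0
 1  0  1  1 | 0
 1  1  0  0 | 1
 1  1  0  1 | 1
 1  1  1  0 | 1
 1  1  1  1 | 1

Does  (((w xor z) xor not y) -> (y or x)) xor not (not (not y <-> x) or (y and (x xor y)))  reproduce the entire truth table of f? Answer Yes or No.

Test each input against both f and the formula:
  x=0, y=0, z=0, w=0: formula gives 0, f = 0 ✓
  x=0, y=0, z=0, w=1: formula gives 1, f = 1 ✓
  x=0, y=0, z=1, w=0: formula gives 1, f = 1 ✓
  x=0, y=0, z=1, w=1: formula gives 0, f = 0 ✓
  … (the remaining 12 rows also agree.)
No disagreement on any input; they are logically equivalent.

Yes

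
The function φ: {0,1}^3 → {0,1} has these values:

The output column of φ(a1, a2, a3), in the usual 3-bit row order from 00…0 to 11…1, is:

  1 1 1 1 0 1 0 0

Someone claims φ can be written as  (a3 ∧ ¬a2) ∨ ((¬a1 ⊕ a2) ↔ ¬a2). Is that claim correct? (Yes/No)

Evaluate (a3 ∧ ¬a2) ∨ ((¬a1 ⊕ a2) ↔ ¬a2) on each row and compare to φ:
  a1=0, a2=0, a3=0: formula gives 1, φ = 1 ✓
  a1=0, a2=0, a3=1: formula gives 1, φ = 1 ✓
  a1=0, a2=1, a3=0: formula gives 1, φ = 1 ✓
  a1=0, a2=1, a3=1: formula gives 1, φ = 1 ✓
  a1=1, a2=0, a3=0: formula gives 0, φ = 0 ✓
  …and likewise for the remaining 3 rows.
No disagreement on any input; they are logically equivalent.

Yes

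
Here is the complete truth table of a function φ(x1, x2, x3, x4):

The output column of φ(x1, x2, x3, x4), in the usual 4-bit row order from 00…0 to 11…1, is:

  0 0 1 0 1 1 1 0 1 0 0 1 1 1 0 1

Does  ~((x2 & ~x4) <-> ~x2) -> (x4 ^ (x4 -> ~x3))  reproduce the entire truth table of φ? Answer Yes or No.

Evaluate ~((x2 & ~x4) <-> ~x2) -> (x4 ^ (x4 -> ~x3)) on each row and compare to φ:
  x1=0, x2=0, x3=0, x4=0: formula gives 1, but φ = 0 ✗
A single disagreement suffices: at (0,0,0,0) they differ, so the formula does not compute φ.

No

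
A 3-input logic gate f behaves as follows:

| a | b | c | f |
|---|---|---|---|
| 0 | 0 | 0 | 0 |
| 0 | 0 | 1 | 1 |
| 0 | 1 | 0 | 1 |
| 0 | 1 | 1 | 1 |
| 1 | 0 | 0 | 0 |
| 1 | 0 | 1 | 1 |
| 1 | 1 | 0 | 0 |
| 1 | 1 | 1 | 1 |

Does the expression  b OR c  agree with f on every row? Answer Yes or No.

Test each input against both f and the formula:
  a=0, b=0, c=0: formula gives 0, f = 0 ✓
  a=0, b=0, c=1: formula gives 1, f = 1 ✓
  a=0, b=1, c=0: formula gives 1, f = 1 ✓
  a=0, b=1, c=1: formula gives 1, f = 1 ✓
  a=1, b=0, c=0: formula gives 0, f = 0 ✓
  …
  a=1, b=1, c=0: formula gives 1, but f = 0 ✗
A single disagreement suffices: at (1,1,0) they differ, so the formula does not compute f.

No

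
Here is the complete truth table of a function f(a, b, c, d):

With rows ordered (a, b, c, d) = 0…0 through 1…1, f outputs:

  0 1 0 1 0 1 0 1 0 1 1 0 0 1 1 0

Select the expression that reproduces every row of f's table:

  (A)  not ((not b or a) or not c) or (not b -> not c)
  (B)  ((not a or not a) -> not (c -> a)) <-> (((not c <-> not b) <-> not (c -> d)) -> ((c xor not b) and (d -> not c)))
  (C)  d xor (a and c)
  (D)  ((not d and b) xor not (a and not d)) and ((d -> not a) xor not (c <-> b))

C

(A) disagrees with f on (0,0,0,0) (formula → 1, table → 0); rule it out.
(B) disagrees with f on (0,0,0,1) (formula → 0, table → 1); rule it out.
(D) disagrees with f on (0,0,0,0) (formula → 1, table → 0); rule it out.
(C) is the remaining candidate, and it agrees with f on all 16 inputs.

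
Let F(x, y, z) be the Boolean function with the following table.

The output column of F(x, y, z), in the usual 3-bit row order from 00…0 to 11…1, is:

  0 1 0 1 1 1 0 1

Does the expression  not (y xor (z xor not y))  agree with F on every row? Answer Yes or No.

Test each input against both F and the formula:
  x=0, y=0, z=0: formula gives 0, F = 0 ✓
  x=0, y=0, z=1: formula gives 1, F = 1 ✓
  x=0, y=1, z=0: formula gives 0, F = 0 ✓
  x=0, y=1, z=1: formula gives 1, F = 1 ✓
  x=1, y=0, z=0: formula gives 0, but F = 1 ✗
Since they disagree at (1,0,0), the expression is not a correct formula for F.

No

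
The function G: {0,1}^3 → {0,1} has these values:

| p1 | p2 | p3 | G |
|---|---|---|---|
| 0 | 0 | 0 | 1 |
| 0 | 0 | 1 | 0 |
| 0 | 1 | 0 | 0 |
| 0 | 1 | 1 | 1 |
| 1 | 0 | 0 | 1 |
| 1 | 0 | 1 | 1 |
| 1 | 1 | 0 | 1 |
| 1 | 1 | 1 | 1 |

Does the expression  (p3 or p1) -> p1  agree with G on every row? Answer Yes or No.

No

Test each input against both G and the formula:
  p1=0, p2=0, p3=0: formula gives 1, G = 1 ✓
  p1=0, p2=0, p3=1: formula gives 0, G = 0 ✓
  p1=0, p2=1, p3=0: formula gives 1, but G = 0 ✗
Row (0,1,0) is a counterexample, so the formula is not equivalent to G.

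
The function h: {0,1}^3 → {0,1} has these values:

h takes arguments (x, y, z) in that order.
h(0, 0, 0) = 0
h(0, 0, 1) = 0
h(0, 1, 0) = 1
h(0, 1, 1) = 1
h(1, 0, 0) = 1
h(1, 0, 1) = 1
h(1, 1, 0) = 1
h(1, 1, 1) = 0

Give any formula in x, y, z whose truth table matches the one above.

h(x, y, z) = ¬((((¬x ∧ ¬y) ∧ ¬z) ∨ ((¬x ∧ ¬y) ∧ z)) ∨ ((x ∧ y) ∧ z))

The 0-rows are (0,0,0), (0,0,1), (1,1,1). Take each as a conjunction (¬x·¬y·¬z, ¬x·¬y·z, x·y·z), form their disjunction, and complement — that gives a formula that is 1 everywhere h is.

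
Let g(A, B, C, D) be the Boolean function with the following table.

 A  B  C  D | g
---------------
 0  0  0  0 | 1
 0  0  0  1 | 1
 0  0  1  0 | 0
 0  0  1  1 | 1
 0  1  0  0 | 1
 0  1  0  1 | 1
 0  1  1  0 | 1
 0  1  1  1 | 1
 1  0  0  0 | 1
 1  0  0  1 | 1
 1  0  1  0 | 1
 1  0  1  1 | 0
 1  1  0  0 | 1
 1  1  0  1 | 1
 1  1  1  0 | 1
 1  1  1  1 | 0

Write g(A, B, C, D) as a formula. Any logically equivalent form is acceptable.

g(A, B, C, D) = not (((((not A and not B) and C) and not D) or (((A and not B) and C) and D)) or (((A and B) and C) and D))

There are just 3 zero rows: (0,0,1,0), (1,0,1,1), (1,1,1,1). Their minterms are ¬A·¬B·C·¬D, A·¬B·C·D, A·B·C·D; the OR of those covers precisely the 0-outputs, and negating it yields g.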